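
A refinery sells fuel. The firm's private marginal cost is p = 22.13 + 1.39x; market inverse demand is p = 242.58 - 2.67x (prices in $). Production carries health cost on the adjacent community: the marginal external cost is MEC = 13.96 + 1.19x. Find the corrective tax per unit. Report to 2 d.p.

tax = $60.76 per unit

Social marginal cost = private MC + MEC = 36.09 + 2.58x.
Set SMC = demand: 36.09 + 2.58x = 242.58 - 2.67x → x* = 39.3314.
The Pigouvian tax equals MEC at x*: 13.96 + 1.19×39.3314 = 60.7644.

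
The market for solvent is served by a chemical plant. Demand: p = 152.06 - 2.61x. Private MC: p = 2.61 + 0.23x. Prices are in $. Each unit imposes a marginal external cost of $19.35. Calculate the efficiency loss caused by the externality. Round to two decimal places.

Market equilibrium (private): 2.61 + 0.23x = 152.06 - 2.61x → x_m = 52.6232.
Social marginal cost = private MC + MEC = 21.96 + 0.23x.
Set SMC = demand: 21.96 + 0.23x = 152.06 - 2.61x → x* = 45.8099.
Between x* and x_m the wedge SMC − demand runs linearly from 0 to MEC(x_m), so the loss is a triangle.
DWL = ½ × 6.8133 × 19.3500 = 65.9187.

DWL = $65.92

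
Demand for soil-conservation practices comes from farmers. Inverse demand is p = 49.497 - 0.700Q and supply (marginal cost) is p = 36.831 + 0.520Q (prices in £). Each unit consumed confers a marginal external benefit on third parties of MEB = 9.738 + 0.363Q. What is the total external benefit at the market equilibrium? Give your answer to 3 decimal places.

Market equilibrium (private): 36.831 + 0.520Q = 49.497 - 0.700Q → Q_m = 10.3820.
Total external benefit = ∫₀^{Q_m} (9.738 + 0.363Q) dQ = 9.738×10.3820 + ½×0.363×10.3820² = 120.6631.

£120.663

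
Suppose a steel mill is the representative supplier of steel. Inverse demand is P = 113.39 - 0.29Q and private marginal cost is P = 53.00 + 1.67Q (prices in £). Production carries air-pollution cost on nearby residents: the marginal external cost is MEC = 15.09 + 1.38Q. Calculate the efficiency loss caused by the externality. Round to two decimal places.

DWL = £496.83

Market equilibrium (private): 53.00 + 1.67Q = 113.39 - 0.29Q → Q_m = 30.8112.
Social marginal cost = private MC + MEC = 68.09 + 3.05Q.
Set SMC = demand: 68.09 + 3.05Q = 113.39 - 0.29Q → Q* = 13.5629.
The loss is the area between SMC and demand from Q* to Q_m; with linear curves that's a triangle of height MEC(Q_m).
DWL = ½ × 17.2483 × 57.6095 = 496.8330.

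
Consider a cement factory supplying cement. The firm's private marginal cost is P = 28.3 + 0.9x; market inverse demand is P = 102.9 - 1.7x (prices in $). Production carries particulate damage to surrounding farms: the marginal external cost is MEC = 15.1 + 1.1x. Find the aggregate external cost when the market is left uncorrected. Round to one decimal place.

Market equilibrium (private): 28.3 + 0.9x = 102.9 - 1.7x → x_m = 28.6923.
Total external cost = ∫₀^{x_m} (15.1 + 1.1x) dx = 15.1×28.6923 + ½×1.1×28.6923² = 886.0402.

$886.0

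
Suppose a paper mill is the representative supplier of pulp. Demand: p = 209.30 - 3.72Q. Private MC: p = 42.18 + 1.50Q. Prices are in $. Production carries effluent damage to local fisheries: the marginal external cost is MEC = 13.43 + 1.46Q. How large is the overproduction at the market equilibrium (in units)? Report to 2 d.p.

Market equilibrium (private): 42.18 + 1.50Q = 209.30 - 3.72Q → Q_m = 32.0153.
Social marginal cost = private MC + MEC = 55.61 + 2.96Q.
Set SMC = demand: 55.61 + 2.96Q = 209.30 - 3.72Q → Q* = 23.0075.
Gap = |32.0153 − 23.0075| = 9.0078.

9.01 units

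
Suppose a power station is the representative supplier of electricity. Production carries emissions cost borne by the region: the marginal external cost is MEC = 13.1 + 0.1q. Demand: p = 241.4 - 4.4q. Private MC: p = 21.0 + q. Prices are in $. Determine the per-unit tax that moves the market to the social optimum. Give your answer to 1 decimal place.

tax = $16.9 per unit

Social marginal cost = private MC + MEC = 34.1 + 1.1q.
Set SMC = demand: 34.1 + 1.1q = 241.4 - 4.4q → q* = 37.6909.
The Pigouvian tax equals MEC at q*: 13.1 + 0.1×37.6909 = 16.8691.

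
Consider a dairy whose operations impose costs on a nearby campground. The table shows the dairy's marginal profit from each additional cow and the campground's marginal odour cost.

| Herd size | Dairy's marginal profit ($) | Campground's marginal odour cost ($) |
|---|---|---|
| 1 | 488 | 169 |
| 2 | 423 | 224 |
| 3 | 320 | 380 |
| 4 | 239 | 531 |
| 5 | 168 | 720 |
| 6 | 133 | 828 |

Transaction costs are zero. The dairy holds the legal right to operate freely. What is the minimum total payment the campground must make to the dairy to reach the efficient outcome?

$860

Left alone the dairy would choose level 6 (marginal profit stays positive).
Efficient level: k* = 2 (marginal profit ≥ marginal odour cost through 2).
The campground must at least cover the dairy's forgone profit from cutting 6→2: 320 + 239 + 168 + 133 = 860.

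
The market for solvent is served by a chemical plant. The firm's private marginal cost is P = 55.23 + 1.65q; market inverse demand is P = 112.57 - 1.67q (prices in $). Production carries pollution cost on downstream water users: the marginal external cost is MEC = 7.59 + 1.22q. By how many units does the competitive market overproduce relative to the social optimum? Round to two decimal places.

6.31 units

Market equilibrium (private): 55.23 + 1.65q = 112.57 - 1.67q → q_m = 17.2711.
Social marginal cost = private MC + MEC = 62.82 + 2.87q.
Set SMC = demand: 62.82 + 2.87q = 112.57 - 1.67q → q* = 10.9581.
Gap = |17.2711 − 10.9581| = 6.3130.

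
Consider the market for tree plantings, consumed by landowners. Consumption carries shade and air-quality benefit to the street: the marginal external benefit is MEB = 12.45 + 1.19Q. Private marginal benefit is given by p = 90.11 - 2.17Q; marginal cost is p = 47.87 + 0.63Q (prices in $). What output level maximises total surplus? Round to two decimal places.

Social marginal benefit = demand + MEB = 102.56 - 0.98Q.
Set SMB = MC: 102.56 - 0.98Q = 47.87 + 0.63Q → Q* = 33.9689.

Q* = 33.97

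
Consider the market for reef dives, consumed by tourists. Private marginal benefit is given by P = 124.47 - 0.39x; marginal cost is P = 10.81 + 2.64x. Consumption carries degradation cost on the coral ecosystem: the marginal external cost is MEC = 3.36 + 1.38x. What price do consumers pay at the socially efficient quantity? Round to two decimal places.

Social marginal benefit = demand − MEC = 121.11 - 1.77x.
Set SMB = MC: 121.11 - 1.77x = 10.81 + 2.64x → x* = 25.0113.
Consumer price on the demand curve at x*: 124.47 − 0.39×25.0113 = 114.7156.

P = 114.72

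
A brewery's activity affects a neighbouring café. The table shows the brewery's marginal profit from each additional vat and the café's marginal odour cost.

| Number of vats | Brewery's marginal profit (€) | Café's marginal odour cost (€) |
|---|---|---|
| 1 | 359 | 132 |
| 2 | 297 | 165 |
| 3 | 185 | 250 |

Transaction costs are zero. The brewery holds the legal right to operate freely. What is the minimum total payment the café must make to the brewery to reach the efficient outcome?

Left alone the brewery would choose level 3 (marginal profit stays positive).
Efficient level: k* = 2 (marginal profit ≥ marginal odour cost through 2).
The café must at least cover the brewery's forgone profit from cutting 3→2: 185 = 185.

€185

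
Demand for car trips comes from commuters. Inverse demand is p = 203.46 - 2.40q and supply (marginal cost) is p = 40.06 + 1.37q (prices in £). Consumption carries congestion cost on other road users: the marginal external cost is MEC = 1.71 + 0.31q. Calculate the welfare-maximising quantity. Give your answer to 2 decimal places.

q* = 39.63

Social marginal benefit = demand − MEC = 201.75 - 2.71q.
Set SMB = MC: 201.75 - 2.71q = 40.06 + 1.37q → q* = 39.6299.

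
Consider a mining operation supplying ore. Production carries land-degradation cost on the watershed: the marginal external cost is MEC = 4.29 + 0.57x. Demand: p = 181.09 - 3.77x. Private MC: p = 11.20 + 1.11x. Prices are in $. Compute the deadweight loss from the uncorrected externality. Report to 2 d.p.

DWL = $53.43

Market equilibrium (private): 11.20 + 1.11x = 181.09 - 3.77x → x_m = 34.8135.
Social marginal cost = private MC + MEC = 15.49 + 1.68x.
Set SMC = demand: 15.49 + 1.68x = 181.09 - 3.77x → x* = 30.3853.
The loss is the area between SMC and demand from x* to x_m; with linear curves that's a triangle of height MEC(x_m).
DWL = ½ × 4.4282 × 24.1337 = 53.4344.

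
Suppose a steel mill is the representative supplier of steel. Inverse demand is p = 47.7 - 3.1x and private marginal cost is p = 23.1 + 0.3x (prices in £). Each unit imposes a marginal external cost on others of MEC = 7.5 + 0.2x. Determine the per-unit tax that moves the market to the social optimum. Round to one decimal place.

tax = £8.5 per unit

Social marginal cost = private MC + MEC = 30.6 + 0.5x.
Set SMC = demand: 30.6 + 0.5x = 47.7 - 3.1x → x* = 4.7500.
The Pigouvian tax equals MEC at x*: 7.5 + 0.2×4.7500 = 8.4500.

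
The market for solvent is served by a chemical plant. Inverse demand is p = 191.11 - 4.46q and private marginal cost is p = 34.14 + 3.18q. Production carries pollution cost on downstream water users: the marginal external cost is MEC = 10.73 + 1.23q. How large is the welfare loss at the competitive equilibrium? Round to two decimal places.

DWL = 73.06

Market equilibrium (private): 34.14 + 3.18q = 191.11 - 4.46q → q_m = 20.5458.
Social marginal cost = private MC + MEC = 44.87 + 4.41q.
Set SMC = demand: 44.87 + 4.41q = 191.11 - 4.46q → q* = 16.4870.
Between q* and q_m the wedge SMC − demand runs linearly from 0 to MEC(q_m), so the loss is a triangle.
DWL = ½ × 4.0588 × 36.0013 = 73.0610.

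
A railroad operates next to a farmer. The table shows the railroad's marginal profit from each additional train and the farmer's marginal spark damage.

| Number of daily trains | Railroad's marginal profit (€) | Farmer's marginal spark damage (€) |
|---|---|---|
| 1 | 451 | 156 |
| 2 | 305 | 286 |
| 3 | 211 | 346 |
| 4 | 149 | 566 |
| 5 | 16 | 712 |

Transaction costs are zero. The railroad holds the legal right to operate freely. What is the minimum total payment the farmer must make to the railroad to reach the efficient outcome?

Left alone the railroad would choose level 5 (marginal profit stays positive).
Efficient level: k* = 2 (marginal profit ≥ marginal spark damage through 2).
The farmer must at least cover the railroad's forgone profit from cutting 5→2: 211 + 149 + 16 = 376.

€376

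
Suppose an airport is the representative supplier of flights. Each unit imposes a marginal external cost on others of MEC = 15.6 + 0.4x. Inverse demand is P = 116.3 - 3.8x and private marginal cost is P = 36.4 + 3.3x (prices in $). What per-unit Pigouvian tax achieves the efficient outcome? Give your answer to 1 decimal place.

Social marginal cost = private MC + MEC = 52.0 + 3.7x.
Set SMC = demand: 52.0 + 3.7x = 116.3 - 3.8x → x* = 8.5733.
The Pigouvian tax equals MEC at x*: 15.6 + 0.4×8.5733 = 19.0293.

tax = $19.0 per unit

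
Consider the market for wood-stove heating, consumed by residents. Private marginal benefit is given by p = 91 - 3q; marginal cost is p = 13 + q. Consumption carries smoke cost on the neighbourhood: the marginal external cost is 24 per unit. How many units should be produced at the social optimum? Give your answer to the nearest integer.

Social marginal benefit = demand − MEC = 67 - 3q.
Set SMB = MC: 67 - 3q = 13 + q → q* = 13.5000.

q* = 14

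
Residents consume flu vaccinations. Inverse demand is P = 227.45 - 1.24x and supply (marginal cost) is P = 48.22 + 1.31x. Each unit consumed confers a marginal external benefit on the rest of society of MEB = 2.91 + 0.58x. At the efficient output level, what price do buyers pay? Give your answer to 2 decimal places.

P = 112.80

Social marginal benefit = demand + MEB = 230.36 - 0.66x.
Set SMB = MC: 230.36 - 0.66x = 48.22 + 1.31x → x* = 92.4569.
Consumer price on the demand curve at x*: 227.45 − 1.24×92.4569 = 112.8034.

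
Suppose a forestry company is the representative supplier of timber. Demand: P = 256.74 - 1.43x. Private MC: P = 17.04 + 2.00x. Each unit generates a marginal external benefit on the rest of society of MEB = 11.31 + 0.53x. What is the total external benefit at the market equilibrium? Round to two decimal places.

Market equilibrium (private): 17.04 + 2.00x = 256.74 - 1.43x → x_m = 69.8834.
Total external benefit = ∫₀^{x_m} (11.31 + 0.53x) dx = 11.31×69.8834 + ½×0.53×69.8834² = 2084.5590.

2084.56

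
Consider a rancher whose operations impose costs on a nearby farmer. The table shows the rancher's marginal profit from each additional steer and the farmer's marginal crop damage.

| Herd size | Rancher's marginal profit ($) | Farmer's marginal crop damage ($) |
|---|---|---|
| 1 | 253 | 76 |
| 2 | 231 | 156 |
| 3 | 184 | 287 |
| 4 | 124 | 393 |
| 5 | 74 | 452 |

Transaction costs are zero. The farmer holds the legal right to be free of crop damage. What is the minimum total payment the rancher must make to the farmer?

Efficient level: marginal profit ≥ marginal crop damage through level 2, so k* = 2.
With the farmer holding the right, the rancher must at least compensate total damage at k*: 76 + 156 = 232.

$232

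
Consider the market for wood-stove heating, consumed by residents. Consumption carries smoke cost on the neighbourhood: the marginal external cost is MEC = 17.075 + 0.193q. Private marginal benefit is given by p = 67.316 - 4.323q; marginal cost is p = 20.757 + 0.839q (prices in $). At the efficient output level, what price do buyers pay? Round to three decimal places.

Social marginal benefit = demand − MEC = 50.241 - 4.516q.
Set SMB = MC: 50.241 - 4.516q = 20.757 + 0.839q → q* = 5.5059.
Consumer price on the demand curve at q*: 67.316 − 4.323×5.5059 = 43.5140.

P = $43.514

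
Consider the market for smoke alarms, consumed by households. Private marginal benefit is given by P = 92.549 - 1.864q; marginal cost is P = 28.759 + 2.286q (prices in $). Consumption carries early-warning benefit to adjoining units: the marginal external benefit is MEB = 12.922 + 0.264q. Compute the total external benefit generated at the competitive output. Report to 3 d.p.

Market equilibrium (private): 28.759 + 2.286q = 92.549 - 1.864q → q_m = 15.3711.
Total external benefit = ∫₀^{q_m} (12.922 + 0.264q) dq = 12.922×15.3711 + ½×0.264×15.3711² = 229.8131.

$229.813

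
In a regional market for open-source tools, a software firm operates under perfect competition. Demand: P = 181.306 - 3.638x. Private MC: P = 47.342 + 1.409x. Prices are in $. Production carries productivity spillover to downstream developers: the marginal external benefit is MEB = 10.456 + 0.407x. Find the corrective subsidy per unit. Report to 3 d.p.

Social marginal cost = private MC − MEB = 36.886 + 1.002x.
Set SMC = demand: 36.886 + 1.002x = 181.306 - 3.638x → x* = 31.1250.
The Pigouvian subsidy equals MEB at x*: 10.456 + 0.407×31.1250 = 23.1239.

subsidy = $23.124 per unit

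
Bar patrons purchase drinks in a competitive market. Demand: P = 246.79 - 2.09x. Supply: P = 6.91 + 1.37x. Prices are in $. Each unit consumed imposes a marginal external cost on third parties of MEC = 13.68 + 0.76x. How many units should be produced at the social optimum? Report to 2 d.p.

x* = 53.60

Social marginal benefit = demand − MEC = 233.11 - 2.85x.
Set SMB = MC: 233.11 - 2.85x = 6.91 + 1.37x → x* = 53.6019.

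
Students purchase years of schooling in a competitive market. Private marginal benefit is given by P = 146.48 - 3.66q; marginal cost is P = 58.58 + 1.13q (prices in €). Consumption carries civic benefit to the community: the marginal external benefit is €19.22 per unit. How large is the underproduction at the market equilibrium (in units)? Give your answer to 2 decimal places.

4.01 units

Market equilibrium (private): 58.58 + 1.13q = 146.48 - 3.66q → q_m = 18.3507.
Social marginal benefit = demand + MEB = 165.70 - 3.66q.
Set SMB = MC: 165.70 - 3.66q = 58.58 + 1.13q → q* = 22.3633.
Gap = |18.3507 − 22.3633| = 4.0126.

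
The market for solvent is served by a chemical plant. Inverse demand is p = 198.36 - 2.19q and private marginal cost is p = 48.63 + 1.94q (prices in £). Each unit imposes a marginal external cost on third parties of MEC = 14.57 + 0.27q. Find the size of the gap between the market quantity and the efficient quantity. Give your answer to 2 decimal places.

5.54 units

Market equilibrium (private): 48.63 + 1.94q = 198.36 - 2.19q → q_m = 36.2542.
Social marginal cost = private MC + MEC = 63.20 + 2.21q.
Set SMC = demand: 63.20 + 2.21q = 198.36 - 2.19q → q* = 30.7182.
Gap = |36.2542 − 30.7182| = 5.5360.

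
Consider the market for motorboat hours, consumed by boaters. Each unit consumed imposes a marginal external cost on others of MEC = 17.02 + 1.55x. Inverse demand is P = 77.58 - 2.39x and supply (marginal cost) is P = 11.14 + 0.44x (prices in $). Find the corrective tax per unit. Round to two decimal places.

tax = $34.51 per unit

Social marginal benefit = demand − MEC = 60.56 - 3.94x.
Set SMB = MC: 60.56 - 3.94x = 11.14 + 0.44x → x* = 11.2831.
The Pigouvian tax equals MEC at x*: 17.02 + 1.55×11.2831 = 34.5088.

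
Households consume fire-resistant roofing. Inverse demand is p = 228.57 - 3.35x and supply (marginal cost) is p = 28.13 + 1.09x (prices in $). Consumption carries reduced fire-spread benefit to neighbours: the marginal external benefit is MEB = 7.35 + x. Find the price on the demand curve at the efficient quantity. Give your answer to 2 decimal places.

P = $26.22

Social marginal benefit = demand + MEB = 235.92 - 2.35x.
Set SMB = MC: 235.92 - 2.35x = 28.13 + 1.09x → x* = 60.4041.
Consumer price on the demand curve at x*: 228.57 − 3.35×60.4041 = 26.2163.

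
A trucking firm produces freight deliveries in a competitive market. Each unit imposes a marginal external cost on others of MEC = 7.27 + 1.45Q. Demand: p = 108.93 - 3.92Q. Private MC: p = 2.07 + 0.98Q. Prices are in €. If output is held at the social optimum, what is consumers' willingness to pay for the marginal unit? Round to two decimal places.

Social marginal cost = private MC + MEC = 9.34 + 2.43Q.
Set SMC = demand: 9.34 + 2.43Q = 108.93 - 3.92Q → Q* = 15.6835.
Consumer price on the demand curve at Q*: 108.93 − 3.92×15.6835 = 47.4507.

P = €47.45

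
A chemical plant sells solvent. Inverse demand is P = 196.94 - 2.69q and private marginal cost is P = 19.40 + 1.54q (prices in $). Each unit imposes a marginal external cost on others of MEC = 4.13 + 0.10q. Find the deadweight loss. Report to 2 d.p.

DWL = $8.01

Market equilibrium (private): 19.40 + 1.54q = 196.94 - 2.69q → q_m = 41.9716.
Social marginal cost = private MC + MEC = 23.53 + 1.64q.
Set SMC = demand: 23.53 + 1.64q = 196.94 - 2.69q → q* = 40.0485.
The loss is the area between SMC and demand from q* to q_m; with linear curves that's a triangle of height MEC(q_m).
DWL = ½ × 1.9231 × 8.3272 = 8.0070.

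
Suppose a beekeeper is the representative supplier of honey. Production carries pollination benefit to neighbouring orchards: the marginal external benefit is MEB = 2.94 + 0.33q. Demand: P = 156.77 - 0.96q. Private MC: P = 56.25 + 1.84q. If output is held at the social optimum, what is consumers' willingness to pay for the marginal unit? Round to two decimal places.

Social marginal cost = private MC − MEB = 53.31 + 1.51q.
Set SMC = demand: 53.31 + 1.51q = 156.77 - 0.96q → q* = 41.8866.
Consumer price on the demand curve at q*: 156.77 − 0.96×41.8866 = 116.5589.

P = 116.56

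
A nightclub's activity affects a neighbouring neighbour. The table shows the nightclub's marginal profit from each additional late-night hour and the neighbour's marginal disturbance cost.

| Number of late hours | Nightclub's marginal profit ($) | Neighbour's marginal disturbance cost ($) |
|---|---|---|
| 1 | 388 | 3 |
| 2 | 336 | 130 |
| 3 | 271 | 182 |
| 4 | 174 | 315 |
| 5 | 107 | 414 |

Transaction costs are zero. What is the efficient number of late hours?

Bargaining reaches the level where marginal profit last exceeds marginal disturbance cost.
That holds through level 3 (271 ≥ 182) but not at 4 (174 < 315).

3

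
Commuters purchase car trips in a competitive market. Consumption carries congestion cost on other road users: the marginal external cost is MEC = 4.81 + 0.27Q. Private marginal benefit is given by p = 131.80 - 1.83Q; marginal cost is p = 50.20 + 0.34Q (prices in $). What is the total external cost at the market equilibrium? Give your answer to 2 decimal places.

$371.77

Market equilibrium (private): 50.20 + 0.34Q = 131.80 - 1.83Q → Q_m = 37.6037.
Total external cost = ∫₀^{Q_m} (4.81 + 0.27Q) dQ = 4.81×37.6037 + ½×0.27×37.6037² = 371.7690.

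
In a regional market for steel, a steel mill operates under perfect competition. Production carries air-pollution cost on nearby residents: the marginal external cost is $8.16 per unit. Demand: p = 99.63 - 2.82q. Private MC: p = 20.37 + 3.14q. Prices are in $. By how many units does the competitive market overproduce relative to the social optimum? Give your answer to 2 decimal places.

Market equilibrium (private): 20.37 + 3.14q = 99.63 - 2.82q → q_m = 13.2987.
Social marginal cost = private MC + MEC = 28.53 + 3.14q.
Set SMC = demand: 28.53 + 3.14q = 99.63 - 2.82q → q* = 11.9295.
Gap = |13.2987 − 11.9295| = 1.3692.

1.37 units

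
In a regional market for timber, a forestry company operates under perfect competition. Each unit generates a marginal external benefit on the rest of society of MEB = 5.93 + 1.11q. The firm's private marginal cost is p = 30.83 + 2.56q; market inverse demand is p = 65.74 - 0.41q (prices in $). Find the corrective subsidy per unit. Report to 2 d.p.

subsidy = $30.30 per unit

Social marginal cost = private MC − MEB = 24.90 + 1.45q.
Set SMC = demand: 24.90 + 1.45q = 65.74 - 0.41q → q* = 21.9570.
The Pigouvian subsidy equals MEB at q*: 5.93 + 1.11×21.9570 = 30.3023.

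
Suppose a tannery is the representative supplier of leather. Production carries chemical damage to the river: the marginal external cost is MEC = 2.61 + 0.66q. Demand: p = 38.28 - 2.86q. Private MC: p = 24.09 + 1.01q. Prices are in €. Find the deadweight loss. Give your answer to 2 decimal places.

Market equilibrium (private): 24.09 + 1.01q = 38.28 - 2.86q → q_m = 3.6667.
Social marginal cost = private MC + MEC = 26.70 + 1.67q.
Set SMC = demand: 26.70 + 1.67q = 38.28 - 2.86q → q* = 2.5563.
The loss is the area between SMC and demand from q* to q_m; with linear curves that's a triangle of height MEC(q_m).
DWL = ½ × 1.1104 × 5.0300 = 2.7927.

DWL = €2.79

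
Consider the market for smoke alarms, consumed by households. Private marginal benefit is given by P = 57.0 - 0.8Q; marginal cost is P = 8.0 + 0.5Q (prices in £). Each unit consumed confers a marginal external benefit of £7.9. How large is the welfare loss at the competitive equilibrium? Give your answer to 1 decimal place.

DWL = £24.0

Market equilibrium (private): 8.0 + 0.5Q = 57.0 - 0.8Q → Q_m = 37.6923.
Social marginal benefit = demand + MEB = 64.9 - 0.8Q.
Set SMB = MC: 64.9 - 0.8Q = 8.0 + 0.5Q → Q* = 43.7692.
The welfare-loss triangle has base |Q_m − Q*| and height MEB(Q_m) (the vertical gap between SMB and MC is zero at Q* and MEB at Q_m).
DWL = ½ × 6.0769 × 7.9000 = 24.0038.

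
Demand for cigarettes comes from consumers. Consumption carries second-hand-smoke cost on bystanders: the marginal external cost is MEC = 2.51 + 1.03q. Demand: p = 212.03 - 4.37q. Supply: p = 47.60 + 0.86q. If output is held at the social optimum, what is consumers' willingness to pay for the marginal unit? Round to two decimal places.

P = 99.00

Social marginal benefit = demand − MEC = 209.52 - 5.40q.
Set SMB = MC: 209.52 - 5.40q = 47.60 + 0.86q → q* = 25.8658.
Consumer price on the demand curve at q*: 212.03 − 4.37×25.8658 = 98.9965.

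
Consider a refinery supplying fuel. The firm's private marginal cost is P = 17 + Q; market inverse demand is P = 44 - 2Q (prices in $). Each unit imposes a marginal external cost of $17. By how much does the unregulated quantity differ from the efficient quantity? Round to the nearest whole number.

6 units

Market equilibrium (private): 17 + Q = 44 - 2Q → Q_m = 9.0000.
Social marginal cost = private MC + MEC = 34 + Q.
Set SMC = demand: 34 + Q = 44 - 2Q → Q* = 3.3333.
Gap = |9.0000 − 3.3333| = 5.6667.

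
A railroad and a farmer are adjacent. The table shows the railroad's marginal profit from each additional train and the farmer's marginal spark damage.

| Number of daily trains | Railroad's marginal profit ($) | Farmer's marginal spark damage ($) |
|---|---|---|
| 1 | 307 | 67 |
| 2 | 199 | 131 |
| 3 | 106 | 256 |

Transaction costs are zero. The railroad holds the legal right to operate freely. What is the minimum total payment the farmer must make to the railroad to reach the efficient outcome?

$106

Left alone the railroad would choose level 3 (marginal profit stays positive).
Efficient level: k* = 2 (marginal profit ≥ marginal spark damage through 2).
The farmer must at least cover the railroad's forgone profit from cutting 3→2: 106 = 106.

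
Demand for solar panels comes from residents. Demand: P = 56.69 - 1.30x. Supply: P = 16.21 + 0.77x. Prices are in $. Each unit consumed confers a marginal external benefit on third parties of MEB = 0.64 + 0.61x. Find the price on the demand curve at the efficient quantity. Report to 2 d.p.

P = $20.08

Social marginal benefit = demand + MEB = 57.33 - 0.69x.
Set SMB = MC: 57.33 - 0.69x = 16.21 + 0.77x → x* = 28.1644.
Consumer price on the demand curve at x*: 56.69 − 1.30×28.1644 = 20.0763.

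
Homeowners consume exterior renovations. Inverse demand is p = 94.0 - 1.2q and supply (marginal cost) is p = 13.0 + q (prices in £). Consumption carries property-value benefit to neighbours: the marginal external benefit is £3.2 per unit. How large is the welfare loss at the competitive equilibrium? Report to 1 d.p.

Market equilibrium (private): 13.0 + q = 94.0 - 1.2q → q_m = 36.8182.
Social marginal benefit = demand + MEB = 97.2 - 1.2q.
Set SMB = MC: 97.2 - 1.2q = 13.0 + q → q* = 38.2727.
Height of the DWL triangle at q_m is SMB(q_m) − MC(q_m) = MEB(q_m) = 3.2000.
DWL = ½ × 1.4545 × 3.2000 = 2.3272.

DWL = £2.3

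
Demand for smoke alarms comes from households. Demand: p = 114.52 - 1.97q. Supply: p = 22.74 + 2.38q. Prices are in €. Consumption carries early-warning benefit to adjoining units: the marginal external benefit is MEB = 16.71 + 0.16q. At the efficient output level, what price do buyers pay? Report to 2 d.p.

Social marginal benefit = demand + MEB = 131.23 - 1.81q.
Set SMB = MC: 131.23 - 1.81q = 22.74 + 2.38q → q* = 25.8926.
Consumer price on the demand curve at q*: 114.52 − 1.97×25.8926 = 63.5116.

P = €63.51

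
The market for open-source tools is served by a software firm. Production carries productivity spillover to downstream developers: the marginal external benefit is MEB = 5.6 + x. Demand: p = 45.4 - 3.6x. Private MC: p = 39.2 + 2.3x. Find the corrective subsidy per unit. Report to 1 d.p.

subsidy = 8.0 per unit

Social marginal cost = private MC − MEB = 33.6 + 1.3x.
Set SMC = demand: 33.6 + 1.3x = 45.4 - 3.6x → x* = 2.4082.
The Pigouvian subsidy equals MEB at x*: 5.6 + 1.0×2.4082 = 8.0082.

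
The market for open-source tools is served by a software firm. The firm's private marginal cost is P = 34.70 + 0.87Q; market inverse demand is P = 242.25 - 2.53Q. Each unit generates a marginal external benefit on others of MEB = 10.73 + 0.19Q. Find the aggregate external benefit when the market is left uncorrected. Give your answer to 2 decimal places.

1009.01

Market equilibrium (private): 34.70 + 0.87Q = 242.25 - 2.53Q → Q_m = 61.0441.
Total external benefit = ∫₀^{Q_m} (10.73 + 0.19Q) dQ = 10.73×61.0441 + ½×0.19×61.0441² = 1009.0095.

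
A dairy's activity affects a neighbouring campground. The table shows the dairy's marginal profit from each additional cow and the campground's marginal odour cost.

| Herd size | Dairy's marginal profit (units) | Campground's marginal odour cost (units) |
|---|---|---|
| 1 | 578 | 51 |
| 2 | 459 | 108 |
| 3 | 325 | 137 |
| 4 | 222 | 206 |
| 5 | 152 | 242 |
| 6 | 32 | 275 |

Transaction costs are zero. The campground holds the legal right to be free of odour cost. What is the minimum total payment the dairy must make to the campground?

Efficient level: marginal profit ≥ marginal odour cost through level 4, so k* = 4.
With the campground holding the right, the dairy must at least compensate total damage at k*: 51 + 108 + 137 + 206 = 502.

502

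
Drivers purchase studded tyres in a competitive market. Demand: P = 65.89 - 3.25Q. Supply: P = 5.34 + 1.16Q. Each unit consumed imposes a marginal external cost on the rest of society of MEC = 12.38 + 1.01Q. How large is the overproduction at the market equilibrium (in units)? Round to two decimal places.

4.84 units

Market equilibrium (private): 5.34 + 1.16Q = 65.89 - 3.25Q → Q_m = 13.7302.
Social marginal benefit = demand − MEC = 53.51 - 4.26Q.
Set SMB = MC: 53.51 - 4.26Q = 5.34 + 1.16Q → Q* = 8.8875.
Gap = |13.7302 − 8.8875| = 4.8427.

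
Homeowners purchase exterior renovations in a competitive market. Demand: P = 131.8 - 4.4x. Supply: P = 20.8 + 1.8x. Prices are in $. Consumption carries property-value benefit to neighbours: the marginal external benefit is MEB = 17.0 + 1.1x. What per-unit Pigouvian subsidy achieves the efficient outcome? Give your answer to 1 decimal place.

Social marginal benefit = demand + MEB = 148.8 - 3.3x.
Set SMB = MC: 148.8 - 3.3x = 20.8 + 1.8x → x* = 25.0980.
The Pigouvian subsidy equals MEB at x*: 17.0 + 1.1×25.0980 = 44.6078.

subsidy = $44.6 per unit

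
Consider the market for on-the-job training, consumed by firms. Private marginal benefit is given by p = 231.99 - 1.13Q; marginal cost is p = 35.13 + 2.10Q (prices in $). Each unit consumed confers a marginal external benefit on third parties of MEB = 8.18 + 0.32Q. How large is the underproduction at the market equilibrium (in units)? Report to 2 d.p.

9.51 units

Market equilibrium (private): 35.13 + 2.10Q = 231.99 - 1.13Q → Q_m = 60.9474.
Social marginal benefit = demand + MEB = 240.17 - 0.81Q.
Set SMB = MC: 240.17 - 0.81Q = 35.13 + 2.10Q → Q* = 70.4605.
Gap = |60.9474 − 70.4605| = 9.5131.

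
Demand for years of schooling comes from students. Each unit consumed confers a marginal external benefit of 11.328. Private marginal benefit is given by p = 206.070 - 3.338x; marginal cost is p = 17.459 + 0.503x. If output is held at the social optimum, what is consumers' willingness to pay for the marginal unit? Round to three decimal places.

P = 32.314

Social marginal benefit = demand + MEB = 217.398 - 3.338x.
Set SMB = MC: 217.398 - 3.338x = 17.459 + 0.503x → x* = 52.0539.
Consumer price on the demand curve at x*: 206.070 − 3.338×52.0539 = 32.3141.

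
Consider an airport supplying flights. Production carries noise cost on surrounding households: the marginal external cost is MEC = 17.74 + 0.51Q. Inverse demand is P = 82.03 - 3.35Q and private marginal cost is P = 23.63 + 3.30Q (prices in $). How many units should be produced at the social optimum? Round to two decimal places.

Social marginal cost = private MC + MEC = 41.37 + 3.81Q.
Set SMC = demand: 41.37 + 3.81Q = 82.03 - 3.35Q → Q* = 5.6788.

Q* = 5.68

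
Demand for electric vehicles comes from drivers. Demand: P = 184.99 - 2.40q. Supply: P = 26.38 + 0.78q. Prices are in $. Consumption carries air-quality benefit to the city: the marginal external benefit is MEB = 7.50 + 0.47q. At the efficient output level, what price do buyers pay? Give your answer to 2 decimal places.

Social marginal benefit = demand + MEB = 192.49 - 1.93q.
Set SMB = MC: 192.49 - 1.93q = 26.38 + 0.78q → q* = 61.2952.
Consumer price on the demand curve at q*: 184.99 − 2.40×61.2952 = 37.8815.

P = $37.88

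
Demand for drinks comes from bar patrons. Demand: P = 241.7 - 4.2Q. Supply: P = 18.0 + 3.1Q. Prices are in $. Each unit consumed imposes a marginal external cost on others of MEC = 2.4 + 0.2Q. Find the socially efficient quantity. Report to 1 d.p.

Social marginal benefit = demand − MEC = 239.3 - 4.4Q.
Set SMB = MC: 239.3 - 4.4Q = 18.0 + 3.1Q → Q* = 29.5067.

Q* = 29.5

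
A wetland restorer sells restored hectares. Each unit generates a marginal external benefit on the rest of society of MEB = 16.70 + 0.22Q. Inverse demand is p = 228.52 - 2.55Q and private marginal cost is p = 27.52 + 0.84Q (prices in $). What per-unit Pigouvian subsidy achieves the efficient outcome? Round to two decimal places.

subsidy = $31.81 per unit

Social marginal cost = private MC − MEB = 10.82 + 0.62Q.
Set SMC = demand: 10.82 + 0.62Q = 228.52 - 2.55Q → Q* = 68.6751.
The Pigouvian subsidy equals MEB at Q*: 16.70 + 0.22×68.6751 = 31.8085.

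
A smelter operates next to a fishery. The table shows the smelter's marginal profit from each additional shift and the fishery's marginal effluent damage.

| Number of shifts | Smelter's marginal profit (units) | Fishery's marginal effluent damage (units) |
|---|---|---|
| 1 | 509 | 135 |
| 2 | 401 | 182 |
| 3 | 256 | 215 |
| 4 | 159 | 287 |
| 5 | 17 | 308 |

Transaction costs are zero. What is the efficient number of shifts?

Bargaining reaches the level where marginal profit last exceeds marginal effluent damage.
That holds through level 3 (256 ≥ 215) but not at 4 (159 < 287).

3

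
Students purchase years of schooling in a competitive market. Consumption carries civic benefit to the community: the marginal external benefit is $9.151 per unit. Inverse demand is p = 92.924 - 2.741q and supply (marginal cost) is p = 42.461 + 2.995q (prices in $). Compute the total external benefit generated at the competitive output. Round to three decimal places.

Market equilibrium (private): 42.461 + 2.995q = 92.924 - 2.741q → q_m = 8.7976.
Total external benefit = MEB × q_m = 9.151 × 8.7976 = 80.5068.

$80.507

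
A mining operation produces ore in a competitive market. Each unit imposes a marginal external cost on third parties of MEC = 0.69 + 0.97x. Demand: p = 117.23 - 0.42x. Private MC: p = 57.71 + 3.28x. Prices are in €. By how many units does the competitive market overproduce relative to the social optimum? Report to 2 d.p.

Market equilibrium (private): 57.71 + 3.28x = 117.23 - 0.42x → x_m = 16.0865.
Social marginal cost = private MC + MEC = 58.40 + 4.25x.
Set SMC = demand: 58.40 + 4.25x = 117.23 - 0.42x → x* = 12.5974.
Gap = |16.0865 − 12.5974| = 3.4891.

3.49 units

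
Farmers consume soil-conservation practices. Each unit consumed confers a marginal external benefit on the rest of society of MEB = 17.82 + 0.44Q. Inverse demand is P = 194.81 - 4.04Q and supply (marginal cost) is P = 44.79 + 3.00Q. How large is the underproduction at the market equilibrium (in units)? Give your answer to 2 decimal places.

4.12 units

Market equilibrium (private): 44.79 + 3.00Q = 194.81 - 4.04Q → Q_m = 21.3097.
Social marginal benefit = demand + MEB = 212.63 - 3.60Q.
Set SMB = MC: 212.63 - 3.60Q = 44.79 + 3.00Q → Q* = 25.4303.
Gap = |21.3097 − 25.4303| = 4.1206.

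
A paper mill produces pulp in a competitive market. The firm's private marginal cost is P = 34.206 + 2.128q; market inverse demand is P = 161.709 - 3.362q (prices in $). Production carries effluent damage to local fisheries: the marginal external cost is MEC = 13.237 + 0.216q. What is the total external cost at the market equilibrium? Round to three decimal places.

Market equilibrium (private): 34.206 + 2.128q = 161.709 - 3.362q → q_m = 23.2246.
Total external cost = ∫₀^{q_m} (13.237 + 0.216q) dq = 13.237×23.2246 + ½×0.216×23.2246² = 365.6773.

$365.677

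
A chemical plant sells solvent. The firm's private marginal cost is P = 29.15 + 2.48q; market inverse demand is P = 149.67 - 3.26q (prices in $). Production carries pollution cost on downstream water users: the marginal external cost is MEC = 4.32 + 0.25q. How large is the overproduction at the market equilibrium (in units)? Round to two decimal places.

1.60 units

Market equilibrium (private): 29.15 + 2.48q = 149.67 - 3.26q → q_m = 20.9965.
Social marginal cost = private MC + MEC = 33.47 + 2.73q.
Set SMC = demand: 33.47 + 2.73q = 149.67 - 3.26q → q* = 19.3990.
Gap = |20.9965 − 19.3990| = 1.5975.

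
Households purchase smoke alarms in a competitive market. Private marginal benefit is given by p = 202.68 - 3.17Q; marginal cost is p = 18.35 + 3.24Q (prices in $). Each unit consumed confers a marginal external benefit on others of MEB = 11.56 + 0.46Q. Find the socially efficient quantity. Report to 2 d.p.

Q* = 32.92

Social marginal benefit = demand + MEB = 214.24 - 2.71Q.
Set SMB = MC: 214.24 - 2.71Q = 18.35 + 3.24Q → Q* = 32.9227.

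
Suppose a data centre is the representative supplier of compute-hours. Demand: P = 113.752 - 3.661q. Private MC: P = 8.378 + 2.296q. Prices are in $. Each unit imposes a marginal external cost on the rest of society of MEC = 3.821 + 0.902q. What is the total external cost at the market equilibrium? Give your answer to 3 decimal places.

$208.710

Market equilibrium (private): 8.378 + 2.296q = 113.752 - 3.661q → q_m = 17.6891.
Total external cost = ∫₀^{q_m} (3.821 + 0.902q) dq = 3.821×17.6891 + ½×0.902×17.6891² = 208.7099.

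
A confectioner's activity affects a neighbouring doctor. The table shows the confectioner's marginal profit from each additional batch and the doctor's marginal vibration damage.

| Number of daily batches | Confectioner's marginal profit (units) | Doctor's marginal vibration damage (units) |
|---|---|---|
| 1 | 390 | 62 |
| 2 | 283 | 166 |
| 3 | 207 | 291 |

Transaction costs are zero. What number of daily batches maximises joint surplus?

Bargaining reaches the level where marginal profit last exceeds marginal vibration damage.
That holds through level 2 (283 ≥ 166) but not at 3 (207 < 291).

2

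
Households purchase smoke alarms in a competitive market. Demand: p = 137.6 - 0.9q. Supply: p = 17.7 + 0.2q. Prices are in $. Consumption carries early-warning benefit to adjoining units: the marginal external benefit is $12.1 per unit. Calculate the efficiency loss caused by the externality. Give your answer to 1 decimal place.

DWL = $66.6

Market equilibrium (private): 17.7 + 0.2q = 137.6 - 0.9q → q_m = 109.0000.
Social marginal benefit = demand + MEB = 149.7 - 0.9q.
Set SMB = MC: 149.7 - 0.9q = 17.7 + 0.2q → q* = 120.0000.
Between q* and q_m the wedge SMB − MC runs linearly from 0 to MEB(q_m), so the loss is a triangle.
DWL = ½ × 11.0000 × 12.1000 = 66.5500.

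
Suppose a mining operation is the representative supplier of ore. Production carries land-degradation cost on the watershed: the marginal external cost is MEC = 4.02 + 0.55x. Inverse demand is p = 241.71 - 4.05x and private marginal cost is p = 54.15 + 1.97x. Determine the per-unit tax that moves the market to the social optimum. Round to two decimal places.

tax = 19.38 per unit

Social marginal cost = private MC + MEC = 58.17 + 2.52x.
Set SMC = demand: 58.17 + 2.52x = 241.71 - 4.05x → x* = 27.9361.
The Pigouvian tax equals MEC at x*: 4.02 + 0.55×27.9361 = 19.3849.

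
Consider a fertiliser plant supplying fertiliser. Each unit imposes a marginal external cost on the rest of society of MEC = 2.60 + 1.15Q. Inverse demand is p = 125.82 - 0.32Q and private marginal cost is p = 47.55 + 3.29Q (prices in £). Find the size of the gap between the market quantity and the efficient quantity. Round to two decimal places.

5.78 units

Market equilibrium (private): 47.55 + 3.29Q = 125.82 - 0.32Q → Q_m = 21.6814.
Social marginal cost = private MC + MEC = 50.15 + 4.44Q.
Set SMC = demand: 50.15 + 4.44Q = 125.82 - 0.32Q → Q* = 15.8971.
Gap = |21.6814 − 15.8971| = 5.7843.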